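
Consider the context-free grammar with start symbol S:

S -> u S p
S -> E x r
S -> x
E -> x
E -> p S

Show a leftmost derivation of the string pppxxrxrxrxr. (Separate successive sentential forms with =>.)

S => Exr   [S -> E x r]
Exr => pSxr   [E -> p S]
pSxr => pExrxr   [S -> E x r]
pExrxr => ppSxrxr   [E -> p S]
ppSxrxr => ppExrxrxr   [S -> E x r]
ppExrxrxr => pppSxrxrxr   [E -> p S]
pppSxrxrxr => pppExrxrxrxr   [S -> E x r]
pppExrxrxrxr => pppxxrxrxrxr   [E -> x]

S => Exr => pSxr => pExrxr => ppSxrxr => ppExrxrxr => pppSxrxrxr => pppExrxrxrxr => pppxxrxrxrxr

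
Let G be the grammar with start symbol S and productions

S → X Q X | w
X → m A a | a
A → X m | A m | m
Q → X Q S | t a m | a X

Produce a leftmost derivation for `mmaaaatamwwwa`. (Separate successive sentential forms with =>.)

S => XQX   [S → X Q X]
XQX => mAaQX   [X → m A a]
mAaQX => mmaQX   [A → m]
mmaQX => mmaXQSX   [Q → X Q S]
mmaXQSX => mmaaQSX   [X → a]
mmaaQSX => mmaaXQSSX   [Q → X Q S]
mmaaXQSSX => mmaaaQSSX   [X → a]
mmaaaQSSX => mmaaaXQSSSX   [Q → X Q S]
mmaaaXQSSSX => mmaaaaQSSSX   [X → a]
mmaaaaQSSSX => mmaaaatamSSSX   [Q → t a m]
mmaaaatamSSSX => mmaaaatamwSSX   [S → w]
mmaaaatamwSSX => mmaaaatamwwSX   [S → w]
mmaaaatamwwSX => mmaaaatamwwwX   [S → w]
mmaaaatamwwwX => mmaaaatamwwwa   [X → a]

S=>XQX=>mAaQX=>mmaQX=>mmaXQSX=>mmaaQSX=>mmaaXQSSX=>mmaaaQSSX=>mmaaaXQSSSX=>mmaaaaQSSSX=>mmaaaatamSSSX=>mmaaaatamwSSX=>mmaaaatamwwSX=>mmaaaatamwwwX=>mmaaaatamwwwa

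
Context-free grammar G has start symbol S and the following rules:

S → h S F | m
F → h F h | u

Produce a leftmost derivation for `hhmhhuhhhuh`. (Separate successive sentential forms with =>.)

S => hSF => hhSFF => hhmFF => hhmhFhF => hhmhhFhhF => hhmhhuhhF => hhmhhuhhhFh => hhmhhuhhhuh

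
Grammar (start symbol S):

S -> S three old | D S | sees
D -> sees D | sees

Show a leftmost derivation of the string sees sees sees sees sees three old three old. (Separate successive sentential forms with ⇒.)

S ⇒ S three old ⇒ D S three old ⇒ sees D S three old ⇒ sees sees D S three old ⇒ sees sees sees D S three old ⇒ sees sees sees sees S three old ⇒ sees sees sees sees S three old three old ⇒ sees sees sees sees sees three old three old

S ⇒ S three old   [S -> S three old]
S three old ⇒ D S three old   [S -> D S]
D S three old ⇒ sees D S three old   [D -> sees D]
sees D S three old ⇒ sees sees D S three old   [D -> sees D]
sees sees D S three old ⇒ sees sees sees D S three old   [D -> sees D]
sees sees sees D S three old ⇒ sees sees sees sees S three old   [D -> sees]
sees sees sees sees S three old ⇒ sees sees sees sees S three old three old   [S -> S three old]
sees sees sees sees S three old three old ⇒ sees sees sees sees sees three old three old   [S -> sees]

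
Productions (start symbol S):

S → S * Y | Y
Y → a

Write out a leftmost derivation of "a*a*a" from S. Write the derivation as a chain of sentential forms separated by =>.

S=>S*Y=>S*Y*Y=>Y*Y*Y=>a*Y*Y=>a*a*Y=>a*a*a

S => S*Y   [S → S * Y]
S*Y => S*Y*Y   [S → S * Y]
S*Y*Y => Y*Y*Y   [S → Y]
Y*Y*Y => a*Y*Y   [Y → a]
a*Y*Y => a*a*Y   [Y → a]
a*a*Y => a*a*a   [Y → a]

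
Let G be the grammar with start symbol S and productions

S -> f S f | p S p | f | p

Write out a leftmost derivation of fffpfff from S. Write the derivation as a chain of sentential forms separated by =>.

S=>fSf=>ffSff=>fffSfff=>fffpfff

S => fSf   [S -> f S f]
fSf => ffSff   [S -> f S f]
ffSff => fffSfff   [S -> f S f]
fffSfff => fffpfff   [S -> p]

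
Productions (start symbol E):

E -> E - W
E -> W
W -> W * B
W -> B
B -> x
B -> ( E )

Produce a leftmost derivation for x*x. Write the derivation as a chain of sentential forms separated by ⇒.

E ⇒ W ⇒ W*B ⇒ B*B ⇒ x*B ⇒ x*x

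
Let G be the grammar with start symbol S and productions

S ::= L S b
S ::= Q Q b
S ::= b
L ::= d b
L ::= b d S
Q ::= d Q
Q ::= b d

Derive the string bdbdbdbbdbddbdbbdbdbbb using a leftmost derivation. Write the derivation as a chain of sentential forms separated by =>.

S=>LSb=>bdSSb=>bdQQbSb=>bdbdQbSb=>bdbdbdbSb=>bdbdbdbLSbb=>bdbdbdbbdSSbb=>bdbdbdbbdQQbSbb=>bdbdbdbbdbdQbSbb=>bdbdbdbbdbddQbSbb=>bdbdbdbbdbddbdbSbb=>bdbdbdbbdbddbdbQQbbb=>bdbdbdbbdbddbdbbdQbbb=>bdbdbdbbdbddbdbbdbdbbb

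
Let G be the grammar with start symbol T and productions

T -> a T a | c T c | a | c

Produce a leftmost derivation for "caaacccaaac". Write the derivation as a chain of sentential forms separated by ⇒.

T ⇒ cTc ⇒ caTac ⇒ caaTaac ⇒ caaaTaaac ⇒ caaacTcaaac ⇒ caaacccaaac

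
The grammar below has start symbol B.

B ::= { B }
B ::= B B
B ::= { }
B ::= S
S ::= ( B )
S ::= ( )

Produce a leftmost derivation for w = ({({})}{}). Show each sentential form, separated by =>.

B => S   [B ::= S]
S => (B)   [S ::= ( B )]
(B) => (BB)   [B ::= B B]
(BB) => ({B}B)   [B ::= { B }]
({B}B) => ({S}B)   [B ::= S]
({S}B) => ({(B)}B)   [S ::= ( B )]
({(B)}B) => ({({})}B)   [B ::= { }]
({({})}B) => ({({})}{})   [B ::= { }]

B => S => (B) => (BB) => ({B}B) => ({S}B) => ({(B)}B) => ({({})}B) => ({({})}{})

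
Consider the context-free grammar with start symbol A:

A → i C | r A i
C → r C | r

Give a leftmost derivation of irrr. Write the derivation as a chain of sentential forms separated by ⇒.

A ⇒ iC ⇒ irC ⇒ irrC ⇒ irrr

A ⇒ iC   [A → i C]
iC ⇒ irC   [C → r C]
irC ⇒ irrC   [C → r C]
irrC ⇒ irrr   [C → r]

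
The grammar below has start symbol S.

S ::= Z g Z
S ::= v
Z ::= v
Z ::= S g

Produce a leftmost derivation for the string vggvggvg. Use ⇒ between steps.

S ⇒ ZgZ ⇒ SggZ ⇒ ZgZggZ ⇒ SggZggZ ⇒ vggZggZ ⇒ vggvggZ ⇒ vggvggSg ⇒ vggvggvg

S ⇒ ZgZ   [S ::= Z g Z]
ZgZ ⇒ SggZ   [Z ::= S g]
SggZ ⇒ ZgZggZ   [S ::= Z g Z]
ZgZggZ ⇒ SggZggZ   [Z ::= S g]
SggZggZ ⇒ vggZggZ   [S ::= v]
vggZggZ ⇒ vggvggZ   [Z ::= v]
vggvggZ ⇒ vggvggSg   [Z ::= S g]
vggvggSg ⇒ vggvggvg   [S ::= v]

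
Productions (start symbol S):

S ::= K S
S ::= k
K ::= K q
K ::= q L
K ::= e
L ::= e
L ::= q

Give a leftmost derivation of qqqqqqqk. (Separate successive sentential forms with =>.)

S => KS => KqS => KqqS => KqqqS => KqqqqS => KqqqqqS => qLqqqqqS => qqqqqqqS => qqqqqqqk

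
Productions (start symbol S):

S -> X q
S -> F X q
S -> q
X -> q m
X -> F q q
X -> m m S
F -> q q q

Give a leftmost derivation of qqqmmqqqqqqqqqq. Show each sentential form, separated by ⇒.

S ⇒ FXq ⇒ qqqXq ⇒ qqqmmSq ⇒ qqqmmFXqq ⇒ qqqmmqqqXqq ⇒ qqqmmqqqFqqqq ⇒ qqqmmqqqqqqqqqq

S ⇒ FXq   [S -> F X q]
FXq ⇒ qqqXq   [F -> q q q]
qqqXq ⇒ qqqmmSq   [X -> m m S]
qqqmmSq ⇒ qqqmmFXqq   [S -> F X q]
qqqmmFXqq ⇒ qqqmmqqqXqq   [F -> q q q]
qqqmmqqqXqq ⇒ qqqmmqqqFqqqq   [X -> F q q]
qqqmmqqqFqqqq ⇒ qqqmmqqqqqqqqqq   [F -> q q q]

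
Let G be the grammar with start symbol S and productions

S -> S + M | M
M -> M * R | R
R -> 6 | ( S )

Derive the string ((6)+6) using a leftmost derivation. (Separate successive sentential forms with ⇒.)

S ⇒ M ⇒ R ⇒ (S) ⇒ (S+M) ⇒ (M+M) ⇒ (R+M) ⇒ ((S)+M) ⇒ ((M)+M) ⇒ ((R)+M) ⇒ ((6)+M) ⇒ ((6)+R) ⇒ ((6)+6)

S ⇒ M   [S -> M]
M ⇒ R   [M -> R]
R ⇒ (S)   [R -> ( S )]
(S) ⇒ (S+M)   [S -> S + M]
(S+M) ⇒ (M+M)   [S -> M]
(M+M) ⇒ (R+M)   [M -> R]
(R+M) ⇒ ((S)+M)   [R -> ( S )]
((S)+M) ⇒ ((M)+M)   [S -> M]
((M)+M) ⇒ ((R)+M)   [M -> R]
((R)+M) ⇒ ((6)+M)   [R -> 6]
((6)+M) ⇒ ((6)+R)   [M -> R]
((6)+R) ⇒ ((6)+6)   [R -> 6]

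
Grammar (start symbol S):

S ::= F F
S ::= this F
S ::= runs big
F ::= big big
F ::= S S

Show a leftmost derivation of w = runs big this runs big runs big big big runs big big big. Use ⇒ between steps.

S ⇒ F F ⇒ S S F ⇒ runs big S F ⇒ runs big this F F ⇒ runs big this S S F ⇒ runs big this F F S F ⇒ runs big this S S F S F ⇒ runs big this runs big S F S F ⇒ runs big this runs big runs big F S F ⇒ runs big this runs big runs big big big S F ⇒ runs big this runs big runs big big big runs big F ⇒ runs big this runs big runs big big big runs big big big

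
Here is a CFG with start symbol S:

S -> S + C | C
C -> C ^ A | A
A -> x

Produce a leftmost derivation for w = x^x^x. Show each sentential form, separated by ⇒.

S⇒C⇒C^A⇒C^A^A⇒A^A^A⇒x^A^A⇒x^x^A⇒x^x^x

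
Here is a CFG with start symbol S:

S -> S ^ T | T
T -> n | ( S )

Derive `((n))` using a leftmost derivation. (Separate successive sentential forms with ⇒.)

S ⇒ T   [S -> T]
T ⇒ (S)   [T -> ( S )]
(S) ⇒ (T)   [S -> T]
(T) ⇒ ((S))   [T -> ( S )]
((S)) ⇒ ((T))   [S -> T]
((T)) ⇒ ((n))   [T -> n]

S ⇒ T ⇒ (S) ⇒ (T) ⇒ ((S)) ⇒ ((T)) ⇒ ((n))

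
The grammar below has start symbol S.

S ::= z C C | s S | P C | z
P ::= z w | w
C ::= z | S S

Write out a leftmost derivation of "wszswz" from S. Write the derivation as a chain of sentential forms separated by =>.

S=>PC=>wC=>wSS=>wsSS=>wszS=>wszsS=>wszsPC=>wszswC=>wszswz

S => PC   [S ::= P C]
PC => wC   [P ::= w]
wC => wSS   [C ::= S S]
wSS => wsSS   [S ::= s S]
wsSS => wszS   [S ::= z]
wszS => wszsS   [S ::= s S]
wszsS => wszsPC   [S ::= P C]
wszsPC => wszswC   [P ::= w]
wszswC => wszswz   [C ::= z]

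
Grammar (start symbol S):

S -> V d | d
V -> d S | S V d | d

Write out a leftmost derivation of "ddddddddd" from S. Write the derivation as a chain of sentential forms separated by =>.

S => Vd => SVdd => VdVdd => ddVdd => ddSVddd => dddVddd => dddSVdddd => ddddVdddd => ddddddddd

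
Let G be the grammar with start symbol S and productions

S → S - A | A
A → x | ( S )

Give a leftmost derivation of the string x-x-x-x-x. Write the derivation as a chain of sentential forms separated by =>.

S => S-A => S-A-A => S-A-A-A => S-A-A-A-A => A-A-A-A-A => x-A-A-A-A => x-x-A-A-A => x-x-x-A-A => x-x-x-x-A => x-x-x-x-x

S => S-A   [S → S - A]
S-A => S-A-A   [S → S - A]
S-A-A => S-A-A-A   [S → S - A]
S-A-A-A => S-A-A-A-A   [S → S - A]
S-A-A-A-A => A-A-A-A-A   [S → A]
A-A-A-A-A => x-A-A-A-A   [A → x]
x-A-A-A-A => x-x-A-A-A   [A → x]
x-x-A-A-A => x-x-x-A-A   [A → x]
x-x-x-A-A => x-x-x-x-A   [A → x]
x-x-x-x-A => x-x-x-x-x   [A → x]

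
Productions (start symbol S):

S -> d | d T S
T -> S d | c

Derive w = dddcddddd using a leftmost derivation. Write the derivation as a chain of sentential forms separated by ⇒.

S ⇒ dTS   [S -> d T S]
dTS ⇒ dSdS   [T -> S d]
dSdS ⇒ ddTSdS   [S -> d T S]
ddTSdS ⇒ ddSdSdS   [T -> S d]
ddSdSdS ⇒ dddTSdSdS   [S -> d T S]
dddTSdSdS ⇒ dddcSdSdS   [T -> c]
dddcSdSdS ⇒ dddcddSdS   [S -> d]
dddcddSdS ⇒ dddcddddS   [S -> d]
dddcddddS ⇒ dddcddddd   [S -> d]

S⇒dTS⇒dSdS⇒ddTSdS⇒ddSdSdS⇒dddTSdSdS⇒dddcSdSdS⇒dddcddSdS⇒dddcddddS⇒dddcddddd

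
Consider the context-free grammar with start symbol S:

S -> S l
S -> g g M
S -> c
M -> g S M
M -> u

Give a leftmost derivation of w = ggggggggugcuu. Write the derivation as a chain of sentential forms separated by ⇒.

S ⇒ ggM ⇒ gggSM ⇒ gggggMM ⇒ ggggggSMM ⇒ ggggggggMMM ⇒ gggggggguMM ⇒ ggggggggugSMM ⇒ ggggggggugcMM ⇒ ggggggggugcuM ⇒ ggggggggugcuu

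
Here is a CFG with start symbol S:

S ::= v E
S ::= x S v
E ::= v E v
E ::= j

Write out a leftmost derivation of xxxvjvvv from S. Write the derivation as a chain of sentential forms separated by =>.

S => xSv   [S ::= x S v]
xSv => xxSvv   [S ::= x S v]
xxSvv => xxxSvvv   [S ::= x S v]
xxxSvvv => xxxvEvvv   [S ::= v E]
xxxvEvvv => xxxvjvvv   [E ::= j]

S => xSv => xxSvv => xxxSvvv => xxxvEvvv => xxxvjvvv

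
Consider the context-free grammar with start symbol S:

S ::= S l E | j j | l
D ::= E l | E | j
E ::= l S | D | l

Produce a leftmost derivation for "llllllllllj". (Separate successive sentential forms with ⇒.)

S⇒SlE⇒SlElE⇒SlElElE⇒SlElElElE⇒SlElElElElE⇒llElElElElE⇒llllElElElE⇒llllllElElE⇒llllllllElE⇒llllllllllE⇒llllllllllD⇒llllllllllj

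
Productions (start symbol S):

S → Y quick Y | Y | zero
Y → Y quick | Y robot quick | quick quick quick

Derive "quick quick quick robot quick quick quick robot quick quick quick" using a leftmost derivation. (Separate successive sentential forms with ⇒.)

S ⇒ Y   [S → Y]
Y ⇒ Y quick   [Y → Y quick]
Y quick ⇒ Y quick quick   [Y → Y quick]
Y quick quick ⇒ Y robot quick quick quick   [Y → Y robot quick]
Y robot quick quick quick ⇒ Y quick robot quick quick quick   [Y → Y quick]
Y quick robot quick quick quick ⇒ Y quick quick robot quick quick quick   [Y → Y quick]
Y quick quick robot quick quick quick ⇒ Y robot quick quick quick robot quick quick quick   [Y → Y robot quick]
Y robot quick quick quick robot quick quick quick ⇒ quick quick quick robot quick quick quick robot quick quick quick   [Y → quick quick quick]

S ⇒ Y ⇒ Y quick ⇒ Y quick quick ⇒ Y robot quick quick quick ⇒ Y quick robot quick quick quick ⇒ Y quick quick robot quick quick quick ⇒ Y robot quick quick quick robot quick quick quick ⇒ quick quick quick robot quick quick quick robot quick quick quick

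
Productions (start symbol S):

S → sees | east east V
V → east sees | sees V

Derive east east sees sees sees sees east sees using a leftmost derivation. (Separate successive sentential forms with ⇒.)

S ⇒ east east V   [S → east east V]
east east V ⇒ east east sees V   [V → sees V]
east east sees V ⇒ east east sees sees V   [V → sees V]
east east sees sees V ⇒ east east sees sees sees V   [V → sees V]
east east sees sees sees V ⇒ east east sees sees sees sees V   [V → sees V]
east east sees sees sees sees V ⇒ east east sees sees sees sees east sees   [V → east sees]

S ⇒ east east V ⇒ east east sees V ⇒ east east sees sees V ⇒ east east sees sees sees V ⇒ east east sees sees sees sees V ⇒ east east sees sees sees sees east sees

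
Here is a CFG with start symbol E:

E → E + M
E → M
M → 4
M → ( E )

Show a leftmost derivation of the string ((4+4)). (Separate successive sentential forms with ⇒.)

E ⇒ M ⇒ (E) ⇒ (M) ⇒ ((E)) ⇒ ((E+M)) ⇒ ((M+M)) ⇒ ((4+M)) ⇒ ((4+4))

E ⇒ M   [E → M]
M ⇒ (E)   [M → ( E )]
(E) ⇒ (M)   [E → M]
(M) ⇒ ((E))   [M → ( E )]
((E)) ⇒ ((E+M))   [E → E + M]
((E+M)) ⇒ ((M+M))   [E → M]
((M+M)) ⇒ ((4+M))   [M → 4]
((4+M)) ⇒ ((4+4))   [M → 4]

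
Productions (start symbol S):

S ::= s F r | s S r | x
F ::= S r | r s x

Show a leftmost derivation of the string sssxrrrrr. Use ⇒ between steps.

S ⇒ sFr   [S ::= s F r]
sFr ⇒ sSrr   [F ::= S r]
sSrr ⇒ ssFrrr   [S ::= s F r]
ssFrrr ⇒ ssSrrrr   [F ::= S r]
ssSrrrr ⇒ sssSrrrrr   [S ::= s S r]
sssSrrrrr ⇒ sssxrrrrr   [S ::= x]

S⇒sFr⇒sSrr⇒ssFrrr⇒ssSrrrr⇒sssSrrrrr⇒sssxrrrrr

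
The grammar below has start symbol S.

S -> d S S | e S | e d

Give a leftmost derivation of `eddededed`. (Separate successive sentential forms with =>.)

S => eS   [S -> e S]
eS => edSS   [S -> d S S]
edSS => eddSSS   [S -> d S S]
eddSSS => eddedSS   [S -> e d]
eddedSS => eddededS   [S -> e d]
eddededS => eddededed   [S -> e d]

S=>eS=>edSS=>eddSSS=>eddedSS=>eddededS=>eddededed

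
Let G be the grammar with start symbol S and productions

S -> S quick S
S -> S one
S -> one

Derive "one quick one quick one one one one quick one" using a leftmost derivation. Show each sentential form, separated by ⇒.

S ⇒ S quick S ⇒ S quick S quick S ⇒ one quick S quick S ⇒ one quick S one quick S ⇒ one quick S quick S one quick S ⇒ one quick one quick S one quick S ⇒ one quick one quick S one one quick S ⇒ one quick one quick S one one one quick S ⇒ one quick one quick one one one one quick S ⇒ one quick one quick one one one one quick one

S ⇒ S quick S   [S -> S quick S]
S quick S ⇒ S quick S quick S   [S -> S quick S]
S quick S quick S ⇒ one quick S quick S   [S -> one]
one quick S quick S ⇒ one quick S one quick S   [S -> S one]
one quick S one quick S ⇒ one quick S quick S one quick S   [S -> S quick S]
one quick S quick S one quick S ⇒ one quick one quick S one quick S   [S -> one]
one quick one quick S one quick S ⇒ one quick one quick S one one quick S   [S -> S one]
one quick one quick S one one quick S ⇒ one quick one quick S one one one quick S   [S -> S one]
one quick one quick S one one one quick S ⇒ one quick one quick one one one one quick S   [S -> one]
one quick one quick one one one one quick S ⇒ one quick one quick one one one one quick one   [S -> one]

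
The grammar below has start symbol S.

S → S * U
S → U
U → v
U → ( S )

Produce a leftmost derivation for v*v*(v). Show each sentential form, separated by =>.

S => S*U   [S → S * U]
S*U => S*U*U   [S → S * U]
S*U*U => U*U*U   [S → U]
U*U*U => v*U*U   [U → v]
v*U*U => v*v*U   [U → v]
v*v*U => v*v*(S)   [U → ( S )]
v*v*(S) => v*v*(U)   [S → U]
v*v*(U) => v*v*(v)   [U → v]

S=>S*U=>S*U*U=>U*U*U=>v*U*U=>v*v*U=>v*v*(S)=>v*v*(U)=>v*v*(v)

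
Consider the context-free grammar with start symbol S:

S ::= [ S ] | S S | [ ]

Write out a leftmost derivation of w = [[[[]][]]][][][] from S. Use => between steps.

S => SS   [S ::= S S]
SS => SSS   [S ::= S S]
SSS => SSSS   [S ::= S S]
SSSS => [S]SSS   [S ::= [ S ]]
[S]SSS => [[S]]SSS   [S ::= [ S ]]
[[S]]SSS => [[SS]]SSS   [S ::= S S]
[[SS]]SSS => [[[S]S]]SSS   [S ::= [ S ]]
[[[S]S]]SSS => [[[[]]S]]SSS   [S ::= [ ]]
[[[[]]S]]SSS => [[[[]][]]]SSS   [S ::= [ ]]
[[[[]][]]]SSS => [[[[]][]]][]SS   [S ::= [ ]]
[[[[]][]]][]SS => [[[[]][]]][][]S   [S ::= [ ]]
[[[[]][]]][][]S => [[[[]][]]][][][]   [S ::= [ ]]

S=>SS=>SSS=>SSSS=>[S]SSS=>[[S]]SSS=>[[SS]]SSS=>[[[S]S]]SSS=>[[[[]]S]]SSS=>[[[[]][]]]SSS=>[[[[]][]]][]SS=>[[[[]][]]][][]S=>[[[[]][]]][][][]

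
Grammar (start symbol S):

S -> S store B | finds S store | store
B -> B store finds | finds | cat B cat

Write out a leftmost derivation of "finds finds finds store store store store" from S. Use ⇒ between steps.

S ⇒ finds S store ⇒ finds finds S store store ⇒ finds finds finds S store store store ⇒ finds finds finds store store store store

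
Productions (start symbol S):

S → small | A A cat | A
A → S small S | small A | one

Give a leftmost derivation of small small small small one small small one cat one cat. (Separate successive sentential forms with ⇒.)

S ⇒ A A cat   [S → A A cat]
A A cat ⇒ S small S A cat   [A → S small S]
S small S A cat ⇒ small small S A cat   [S → small]
small small S A cat ⇒ small small A A cat A cat   [S → A A cat]
small small A A cat A cat ⇒ small small S small S A cat A cat   [A → S small S]
small small S small S A cat A cat ⇒ small small A small S A cat A cat   [S → A]
small small A small S A cat A cat ⇒ small small small A small S A cat A cat   [A → small A]
small small small A small S A cat A cat ⇒ small small small small A small S A cat A cat   [A → small A]
small small small small A small S A cat A cat ⇒ small small small small one small S A cat A cat   [A → one]
small small small small one small S A cat A cat ⇒ small small small small one small small A cat A cat   [S → small]
small small small small one small small A cat A cat ⇒ small small small small one small small one cat A cat   [A → one]
small small small small one small small one cat A cat ⇒ small small small small one small small one cat one cat   [A → one]

S ⇒ A A cat ⇒ S small S A cat ⇒ small small S A cat ⇒ small small A A cat A cat ⇒ small small S small S A cat A cat ⇒ small small A small S A cat A cat ⇒ small small small A small S A cat A cat ⇒ small small small small A small S A cat A cat ⇒ small small small small one small S A cat A cat ⇒ small small small small one small small A cat A cat ⇒ small small small small one small small one cat A cat ⇒ small small small small one small small one cat one cat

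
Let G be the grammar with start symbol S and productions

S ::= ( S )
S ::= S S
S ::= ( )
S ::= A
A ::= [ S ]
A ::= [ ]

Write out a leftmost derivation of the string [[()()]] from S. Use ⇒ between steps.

S⇒A⇒[S]⇒[A]⇒[[S]]⇒[[SS]]⇒[[()S]]⇒[[()()]]

S ⇒ A   [S ::= A]
A ⇒ [S]   [A ::= [ S ]]
[S] ⇒ [A]   [S ::= A]
[A] ⇒ [[S]]   [A ::= [ S ]]
[[S]] ⇒ [[SS]]   [S ::= S S]
[[SS]] ⇒ [[()S]]   [S ::= ( )]
[[()S]] ⇒ [[()()]]   [S ::= ( )]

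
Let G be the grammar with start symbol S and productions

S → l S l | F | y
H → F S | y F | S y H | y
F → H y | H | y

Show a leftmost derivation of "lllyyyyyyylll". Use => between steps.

S=>lSl=>llSll=>lllSlll=>lllFlll=>lllHylll=>lllSyHylll=>lllFyHylll=>lllHyHylll=>lllyFyHylll=>lllyHyHylll=>lllyyyHylll=>lllyyySyHylll=>lllyyyyyHylll=>lllyyyyyyylll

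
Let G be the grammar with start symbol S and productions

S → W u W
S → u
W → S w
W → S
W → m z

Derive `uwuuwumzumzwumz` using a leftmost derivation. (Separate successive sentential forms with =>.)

S => WuW => SwuW => WuWwuW => SuWwuW => WuWuWwuW => SwuWuWwuW => WuWwuWuWwuW => SwuWwuWuWwuW => uwuWwuWuWwuW => uwuSwuWuWwuW => uwuuwuWuWwuW => uwuuwumzuWwuW => uwuuwumzumzwuW => uwuuwumzumzwumz

S => WuW   [S → W u W]
WuW => SwuW   [W → S w]
SwuW => WuWwuW   [S → W u W]
WuWwuW => SuWwuW   [W → S]
SuWwuW => WuWuWwuW   [S → W u W]
WuWuWwuW => SwuWuWwuW   [W → S w]
SwuWuWwuW => WuWwuWuWwuW   [S → W u W]
WuWwuWuWwuW => SwuWwuWuWwuW   [W → S w]
SwuWwuWuWwuW => uwuWwuWuWwuW   [S → u]
uwuWwuWuWwuW => uwuSwuWuWwuW   [W → S]
uwuSwuWuWwuW => uwuuwuWuWwuW   [S → u]
uwuuwuWuWwuW => uwuuwumzuWwuW   [W → m z]
uwuuwumzuWwuW => uwuuwumzumzwuW   [W → m z]
uwuuwumzumzwuW => uwuuwumzumzwumz   [W → m z]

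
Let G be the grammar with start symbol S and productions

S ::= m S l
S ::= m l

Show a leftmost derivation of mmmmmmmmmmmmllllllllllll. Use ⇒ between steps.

S ⇒ mSl ⇒ mmSll ⇒ mmmSlll ⇒ mmmmSllll ⇒ mmmmmSlllll ⇒ mmmmmmSllllll ⇒ mmmmmmmSlllllll ⇒ mmmmmmmmSllllllll ⇒ mmmmmmmmmSlllllllll ⇒ mmmmmmmmmmSllllllllll ⇒ mmmmmmmmmmmSlllllllllll ⇒ mmmmmmmmmmmmllllllllllll

S ⇒ mSl   [S ::= m S l]
mSl ⇒ mmSll   [S ::= m S l]
mmSll ⇒ mmmSlll   [S ::= m S l]
mmmSlll ⇒ mmmmSllll   [S ::= m S l]
mmmmSllll ⇒ mmmmmSlllll   [S ::= m S l]
mmmmmSlllll ⇒ mmmmmmSllllll   [S ::= m S l]
mmmmmmSllllll ⇒ mmmmmmmSlllllll   [S ::= m S l]
mmmmmmmSlllllll ⇒ mmmmmmmmSllllllll   [S ::= m S l]
mmmmmmmmSllllllll ⇒ mmmmmmmmmSlllllllll   [S ::= m S l]
mmmmmmmmmSlllllllll ⇒ mmmmmmmmmmSllllllllll   [S ::= m S l]
mmmmmmmmmmSllllllllll ⇒ mmmmmmmmmmmSlllllllllll   [S ::= m S l]
mmmmmmmmmmmSlllllllllll ⇒ mmmmmmmmmmmmllllllllllll   [S ::= m l]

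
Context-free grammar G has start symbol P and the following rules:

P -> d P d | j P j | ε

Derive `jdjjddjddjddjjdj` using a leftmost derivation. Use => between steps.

P => jPj   [P -> j P j]
jPj => jdPdj   [P -> d P d]
jdPdj => jdjPjdj   [P -> j P j]
jdjPjdj => jdjjPjjdj   [P -> j P j]
jdjjPjjdj => jdjjdPdjjdj   [P -> d P d]
jdjjdPdjjdj => jdjjddPddjjdj   [P -> d P d]
jdjjddPddjjdj => jdjjddjPjddjjdj   [P -> j P j]
jdjjddjPjddjjdj => jdjjddjdPdjddjjdj   [P -> d P d]
jdjjddjdPdjddjjdj => jdjjddjddjddjjdj   [P -> ε]

P=>jPj=>jdPdj=>jdjPjdj=>jdjjPjjdj=>jdjjdPdjjdj=>jdjjddPddjjdj=>jdjjddjPjddjjdj=>jdjjddjdPdjddjjdj=>jdjjddjddjddjjdj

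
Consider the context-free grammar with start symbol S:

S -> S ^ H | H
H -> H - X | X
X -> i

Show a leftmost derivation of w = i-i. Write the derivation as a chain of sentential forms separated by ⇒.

S ⇒ H ⇒ H-X ⇒ X-X ⇒ i-X ⇒ i-i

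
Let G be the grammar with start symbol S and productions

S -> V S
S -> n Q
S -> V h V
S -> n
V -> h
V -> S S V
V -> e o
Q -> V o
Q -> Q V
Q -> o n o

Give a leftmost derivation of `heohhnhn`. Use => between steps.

S => VS   [S -> V S]
VS => hS   [V -> h]
hS => hVS   [S -> V S]
hVS => hSSVS   [V -> S S V]
hSSVS => hVhVSVS   [S -> V h V]
hVhVSVS => heohVSVS   [V -> e o]
heohVSVS => heohhSVS   [V -> h]
heohhSVS => heohhnVS   [S -> n]
heohhnVS => heohhnhS   [V -> h]
heohhnhS => heohhnhn   [S -> n]

S => VS => hS => hVS => hSSVS => hVhVSVS => heohVSVS => heohhSVS => heohhnVS => heohhnhS => heohhnhn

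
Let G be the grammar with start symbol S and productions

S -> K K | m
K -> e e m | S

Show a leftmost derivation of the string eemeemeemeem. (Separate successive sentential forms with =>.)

S=>KK=>SK=>KKK=>eemKK=>eemeemK=>eemeemS=>eemeemKK=>eemeemeemK=>eemeemeemeem

S => KK   [S -> K K]
KK => SK   [K -> S]
SK => KKK   [S -> K K]
KKK => eemKK   [K -> e e m]
eemKK => eemeemK   [K -> e e m]
eemeemK => eemeemS   [K -> S]
eemeemS => eemeemKK   [S -> K K]
eemeemKK => eemeemeemK   [K -> e e m]
eemeemeemK => eemeemeemeem   [K -> e e m]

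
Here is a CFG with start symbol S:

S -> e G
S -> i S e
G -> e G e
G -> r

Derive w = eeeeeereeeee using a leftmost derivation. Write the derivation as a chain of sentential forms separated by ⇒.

S ⇒ eG ⇒ eeGe ⇒ eeeGee ⇒ eeeeGeee ⇒ eeeeeGeeee ⇒ eeeeeeGeeeee ⇒ eeeeeereeeee

S ⇒ eG   [S -> e G]
eG ⇒ eeGe   [G -> e G e]
eeGe ⇒ eeeGee   [G -> e G e]
eeeGee ⇒ eeeeGeee   [G -> e G e]
eeeeGeee ⇒ eeeeeGeeee   [G -> e G e]
eeeeeGeeee ⇒ eeeeeeGeeeee   [G -> e G e]
eeeeeeGeeeee ⇒ eeeeeereeeee   [G -> r]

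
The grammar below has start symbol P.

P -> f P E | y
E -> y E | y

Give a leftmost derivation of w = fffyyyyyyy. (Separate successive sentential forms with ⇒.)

P ⇒ fPE   [P -> f P E]
fPE ⇒ ffPEE   [P -> f P E]
ffPEE ⇒ fffPEEE   [P -> f P E]
fffPEEE ⇒ fffyEEE   [P -> y]
fffyEEE ⇒ fffyyEEE   [E -> y E]
fffyyEEE ⇒ fffyyyEE   [E -> y]
fffyyyEE ⇒ fffyyyyE   [E -> y]
fffyyyyE ⇒ fffyyyyyE   [E -> y E]
fffyyyyyE ⇒ fffyyyyyyE   [E -> y E]
fffyyyyyyE ⇒ fffyyyyyyy   [E -> y]

P ⇒ fPE ⇒ ffPEE ⇒ fffPEEE ⇒ fffyEEE ⇒ fffyyEEE ⇒ fffyyyEE ⇒ fffyyyyE ⇒ fffyyyyyE ⇒ fffyyyyyyE ⇒ fffyyyyyyy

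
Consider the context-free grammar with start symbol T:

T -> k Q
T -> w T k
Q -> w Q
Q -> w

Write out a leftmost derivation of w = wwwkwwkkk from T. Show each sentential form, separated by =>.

T => wTk => wwTkk => wwwTkkk => wwwkQkkk => wwwkwQkkk => wwwkwwkkk

T => wTk   [T -> w T k]
wTk => wwTkk   [T -> w T k]
wwTkk => wwwTkkk   [T -> w T k]
wwwTkkk => wwwkQkkk   [T -> k Q]
wwwkQkkk => wwwkwQkkk   [Q -> w Q]
wwwkwQkkk => wwwkwwkkk   [Q -> w]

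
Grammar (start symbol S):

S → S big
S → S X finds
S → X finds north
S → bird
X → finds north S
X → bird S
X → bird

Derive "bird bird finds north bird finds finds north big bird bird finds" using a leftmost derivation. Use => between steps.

S => S X finds => S big X finds => X finds north big X finds => bird S finds north big X finds => bird S X finds finds north big X finds => bird X finds north X finds finds north big X finds => bird bird finds north X finds finds north big X finds => bird bird finds north bird finds finds north big X finds => bird bird finds north bird finds finds north big bird S finds => bird bird finds north bird finds finds north big bird bird finds

S => S X finds   [S → S X finds]
S X finds => S big X finds   [S → S big]
S big X finds => X finds north big X finds   [S → X finds north]
X finds north big X finds => bird S finds north big X finds   [X → bird S]
bird S finds north big X finds => bird S X finds finds north big X finds   [S → S X finds]
bird S X finds finds north big X finds => bird X finds north X finds finds north big X finds   [S → X finds north]
bird X finds north X finds finds north big X finds => bird bird finds north X finds finds north big X finds   [X → bird]
bird bird finds north X finds finds north big X finds => bird bird finds north bird finds finds north big X finds   [X → bird]
bird bird finds north bird finds finds north big X finds => bird bird finds north bird finds finds north big bird S finds   [X → bird S]
bird bird finds north bird finds finds north big bird S finds => bird bird finds north bird finds finds north big bird bird finds   [S → bird]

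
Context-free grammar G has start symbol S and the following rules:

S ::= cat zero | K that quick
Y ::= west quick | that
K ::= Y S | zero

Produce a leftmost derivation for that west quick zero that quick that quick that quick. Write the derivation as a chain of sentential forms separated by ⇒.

S ⇒ K that quick ⇒ Y S that quick ⇒ that S that quick ⇒ that K that quick that quick ⇒ that Y S that quick that quick ⇒ that west quick S that quick that quick ⇒ that west quick K that quick that quick that quick ⇒ that west quick zero that quick that quick that quick

S ⇒ K that quick   [S ::= K that quick]
K that quick ⇒ Y S that quick   [K ::= Y S]
Y S that quick ⇒ that S that quick   [Y ::= that]
that S that quick ⇒ that K that quick that quick   [S ::= K that quick]
that K that quick that quick ⇒ that Y S that quick that quick   [K ::= Y S]
that Y S that quick that quick ⇒ that west quick S that quick that quick   [Y ::= west quick]
that west quick S that quick that quick ⇒ that west quick K that quick that quick that quick   [S ::= K that quick]
that west quick K that quick that quick that quick ⇒ that west quick zero that quick that quick that quick   [K ::= zero]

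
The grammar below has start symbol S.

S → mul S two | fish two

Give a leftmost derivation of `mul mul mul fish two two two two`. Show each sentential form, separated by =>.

S => mul S two => mul mul S two two => mul mul mul S two two two => mul mul mul fish two two two two

S => mul S two   [S → mul S two]
mul S two => mul mul S two two   [S → mul S two]
mul mul S two two => mul mul mul S two two two   [S → mul S two]
mul mul mul S two two two => mul mul mul fish two two two two   [S → fish two]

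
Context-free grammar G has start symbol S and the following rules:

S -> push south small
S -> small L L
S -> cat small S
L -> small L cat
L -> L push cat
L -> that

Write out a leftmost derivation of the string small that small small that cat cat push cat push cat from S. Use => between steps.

S => small L L   [S -> small L L]
small L L => small that L   [L -> that]
small that L => small that L push cat   [L -> L push cat]
small that L push cat => small that L push cat push cat   [L -> L push cat]
small that L push cat push cat => small that small L cat push cat push cat   [L -> small L cat]
small that small L cat push cat push cat => small that small small L cat cat push cat push cat   [L -> small L cat]
small that small small L cat cat push cat push cat => small that small small that cat cat push cat push cat   [L -> that]

S => small L L => small that L => small that L push cat => small that L push cat push cat => small that small L cat push cat push cat => small that small small L cat cat push cat push cat => small that small small that cat cat push cat push cat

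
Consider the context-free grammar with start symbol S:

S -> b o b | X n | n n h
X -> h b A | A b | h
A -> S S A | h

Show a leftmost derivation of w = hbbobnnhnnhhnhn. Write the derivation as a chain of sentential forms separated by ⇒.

S ⇒ Xn ⇒ hbAn ⇒ hbSSAn ⇒ hbbobSAn ⇒ hbbobnnhAn ⇒ hbbobnnhSSAn ⇒ hbbobnnhnnhSAn ⇒ hbbobnnhnnhXnAn ⇒ hbbobnnhnnhhnAn ⇒ hbbobnnhnnhhnhn

S ⇒ Xn   [S -> X n]
Xn ⇒ hbAn   [X -> h b A]
hbAn ⇒ hbSSAn   [A -> S S A]
hbSSAn ⇒ hbbobSAn   [S -> b o b]
hbbobSAn ⇒ hbbobnnhAn   [S -> n n h]
hbbobnnhAn ⇒ hbbobnnhSSAn   [A -> S S A]
hbbobnnhSSAn ⇒ hbbobnnhnnhSAn   [S -> n n h]
hbbobnnhnnhSAn ⇒ hbbobnnhnnhXnAn   [S -> X n]
hbbobnnhnnhXnAn ⇒ hbbobnnhnnhhnAn   [X -> h]
hbbobnnhnnhhnAn ⇒ hbbobnnhnnhhnhn   [A -> h]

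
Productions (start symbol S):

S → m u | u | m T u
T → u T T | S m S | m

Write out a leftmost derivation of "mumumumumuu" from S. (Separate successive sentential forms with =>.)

S => mTu => muTTu => muSmSTu => mumumSTu => mumumuTu => mumumuSmSu => mumumumumSu => mumumumumuu

S => mTu   [S → m T u]
mTu => muTTu   [T → u T T]
muTTu => muSmSTu   [T → S m S]
muSmSTu => mumumSTu   [S → m u]
mumumSTu => mumumuTu   [S → u]
mumumuTu => mumumuSmSu   [T → S m S]
mumumuSmSu => mumumumumSu   [S → m u]
mumumumumSu => mumumumumuu   [S → u]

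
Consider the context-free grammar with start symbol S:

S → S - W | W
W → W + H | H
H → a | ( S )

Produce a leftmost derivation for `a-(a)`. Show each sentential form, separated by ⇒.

S ⇒ S-W ⇒ W-W ⇒ H-W ⇒ a-W ⇒ a-H ⇒ a-(S) ⇒ a-(W) ⇒ a-(H) ⇒ a-(a)

S ⇒ S-W   [S → S - W]
S-W ⇒ W-W   [S → W]
W-W ⇒ H-W   [W → H]
H-W ⇒ a-W   [H → a]
a-W ⇒ a-H   [W → H]
a-H ⇒ a-(S)   [H → ( S )]
a-(S) ⇒ a-(W)   [S → W]
a-(W) ⇒ a-(H)   [W → H]
a-(H) ⇒ a-(a)   [H → a]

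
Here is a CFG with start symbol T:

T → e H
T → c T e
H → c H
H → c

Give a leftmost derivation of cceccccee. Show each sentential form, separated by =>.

T => cTe => ccTee => cceHee => ccecHee => cceccHee => ccecccHee => cceccccee

T => cTe   [T → c T e]
cTe => ccTee   [T → c T e]
ccTee => cceHee   [T → e H]
cceHee => ccecHee   [H → c H]
ccecHee => cceccHee   [H → c H]
cceccHee => ccecccHee   [H → c H]
ccecccHee => cceccccee   [H → c]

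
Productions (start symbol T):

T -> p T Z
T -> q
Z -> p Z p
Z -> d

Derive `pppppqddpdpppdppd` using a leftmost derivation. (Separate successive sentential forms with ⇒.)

T ⇒ pTZ ⇒ ppTZZ ⇒ pppTZZZ ⇒ ppppTZZZZ ⇒ pppppTZZZZZ ⇒ pppppqZZZZZ ⇒ pppppqdZZZZ ⇒ pppppqddZZZ ⇒ pppppqddpZpZZ ⇒ pppppqddpdpZZ ⇒ pppppqddpdppZpZ ⇒ pppppqddpdpppZppZ ⇒ pppppqddpdpppdppZ ⇒ pppppqddpdpppdppd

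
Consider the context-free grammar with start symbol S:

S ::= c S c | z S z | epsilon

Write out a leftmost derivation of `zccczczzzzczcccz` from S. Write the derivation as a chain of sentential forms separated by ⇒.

S ⇒ zSz   [S ::= z S z]
zSz ⇒ zcScz   [S ::= c S c]
zcScz ⇒ zccSccz   [S ::= c S c]
zccSccz ⇒ zcccScccz   [S ::= c S c]
zcccScccz ⇒ zccczSzcccz   [S ::= z S z]
zccczSzcccz ⇒ zccczcSczcccz   [S ::= c S c]
zccczcSczcccz ⇒ zccczczSzczcccz   [S ::= z S z]
zccczczSzczcccz ⇒ zccczczzSzzczcccz   [S ::= z S z]
zccczczzSzzczcccz ⇒ zccczczzzzczcccz   [S ::= epsilon]

S ⇒ zSz ⇒ zcScz ⇒ zccSccz ⇒ zcccScccz ⇒ zccczSzcccz ⇒ zccczcSczcccz ⇒ zccczczSzczcccz ⇒ zccczczzSzzczcccz ⇒ zccczczzzzczcccz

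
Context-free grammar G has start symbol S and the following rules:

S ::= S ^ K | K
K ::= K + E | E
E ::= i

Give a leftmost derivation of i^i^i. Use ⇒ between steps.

S ⇒ S^K ⇒ S^K^K ⇒ K^K^K ⇒ E^K^K ⇒ i^K^K ⇒ i^E^K ⇒ i^i^K ⇒ i^i^E ⇒ i^i^i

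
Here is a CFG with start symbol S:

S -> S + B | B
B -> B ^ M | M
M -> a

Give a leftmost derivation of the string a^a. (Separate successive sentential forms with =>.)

S => B   [S -> B]
B => B^M   [B -> B ^ M]
B^M => M^M   [B -> M]
M^M => a^M   [M -> a]
a^M => a^a   [M -> a]

S => B => B^M => M^M => a^M => a^a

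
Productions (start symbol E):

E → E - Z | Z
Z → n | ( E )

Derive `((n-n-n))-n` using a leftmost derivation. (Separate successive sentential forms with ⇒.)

E⇒E-Z⇒Z-Z⇒(E)-Z⇒(Z)-Z⇒((E))-Z⇒((E-Z))-Z⇒((E-Z-Z))-Z⇒((Z-Z-Z))-Z⇒((n-Z-Z))-Z⇒((n-n-Z))-Z⇒((n-n-n))-Z⇒((n-n-n))-n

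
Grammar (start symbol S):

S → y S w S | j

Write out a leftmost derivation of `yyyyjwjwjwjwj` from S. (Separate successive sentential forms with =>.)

S=>ySwS=>yySwSwS=>yyySwSwSwS=>yyyySwSwSwSwS=>yyyyjwSwSwSwS=>yyyyjwjwSwSwS=>yyyyjwjwjwSwS=>yyyyjwjwjwjwS=>yyyyjwjwjwjwj

S => ySwS   [S → y S w S]
ySwS => yySwSwS   [S → y S w S]
yySwSwS => yyySwSwSwS   [S → y S w S]
yyySwSwSwS => yyyySwSwSwSwS   [S → y S w S]
yyyySwSwSwSwS => yyyyjwSwSwSwS   [S → j]
yyyyjwSwSwSwS => yyyyjwjwSwSwS   [S → j]
yyyyjwjwSwSwS => yyyyjwjwjwSwS   [S → j]
yyyyjwjwjwSwS => yyyyjwjwjwjwS   [S → j]
yyyyjwjwjwjwS => yyyyjwjwjwjwj   [S → j]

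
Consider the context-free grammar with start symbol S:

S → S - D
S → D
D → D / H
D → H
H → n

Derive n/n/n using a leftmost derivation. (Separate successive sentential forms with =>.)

S=>D=>D/H=>D/H/H=>H/H/H=>n/H/H=>n/n/H=>n/n/n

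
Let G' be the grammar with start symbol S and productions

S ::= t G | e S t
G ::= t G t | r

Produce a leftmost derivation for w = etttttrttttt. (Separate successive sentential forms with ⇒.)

S ⇒ eSt ⇒ etGt ⇒ ettGtt ⇒ etttGttt ⇒ ettttGtttt ⇒ etttttGttttt ⇒ etttttrttttt

S ⇒ eSt   [S ::= e S t]
eSt ⇒ etGt   [S ::= t G]
etGt ⇒ ettGtt   [G ::= t G t]
ettGtt ⇒ etttGttt   [G ::= t G t]
etttGttt ⇒ ettttGtttt   [G ::= t G t]
ettttGtttt ⇒ etttttGttttt   [G ::= t G t]
etttttGttttt ⇒ etttttrttttt   [G ::= r]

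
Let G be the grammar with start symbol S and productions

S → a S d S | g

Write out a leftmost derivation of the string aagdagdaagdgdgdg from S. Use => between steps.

S => aSdS   [S → a S d S]
aSdS => aaSdSdS   [S → a S d S]
aaSdSdS => aagdSdS   [S → g]
aagdSdS => aagdaSdSdS   [S → a S d S]
aagdaSdSdS => aagdagdSdS   [S → g]
aagdagdSdS => aagdagdaSdSdS   [S → a S d S]
aagdagdaSdSdS => aagdagdaaSdSdSdS   [S → a S d S]
aagdagdaaSdSdSdS => aagdagdaagdSdSdS   [S → g]
aagdagdaagdSdSdS => aagdagdaagdgdSdS   [S → g]
aagdagdaagdgdSdS => aagdagdaagdgdgdS   [S → g]
aagdagdaagdgdgdS => aagdagdaagdgdgdg   [S → g]

S => aSdS => aaSdSdS => aagdSdS => aagdaSdSdS => aagdagdSdS => aagdagdaSdSdS => aagdagdaaSdSdSdS => aagdagdaagdSdSdS => aagdagdaagdgdSdS => aagdagdaagdgdgdS => aagdagdaagdgdgdg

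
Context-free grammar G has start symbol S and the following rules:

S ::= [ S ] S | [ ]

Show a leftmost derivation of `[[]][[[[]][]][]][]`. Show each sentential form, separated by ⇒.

S ⇒ [S]S   [S ::= [ S ] S]
[S]S ⇒ [[]]S   [S ::= [ ]]
[[]]S ⇒ [[]][S]S   [S ::= [ S ] S]
[[]][S]S ⇒ [[]][[S]S]S   [S ::= [ S ] S]
[[]][[S]S]S ⇒ [[]][[[S]S]S]S   [S ::= [ S ] S]
[[]][[[S]S]S]S ⇒ [[]][[[[]]S]S]S   [S ::= [ ]]
[[]][[[[]]S]S]S ⇒ [[]][[[[]][]]S]S   [S ::= [ ]]
[[]][[[[]][]]S]S ⇒ [[]][[[[]][]][]]S   [S ::= [ ]]
[[]][[[[]][]][]]S ⇒ [[]][[[[]][]][]][]   [S ::= [ ]]

S ⇒ [S]S ⇒ [[]]S ⇒ [[]][S]S ⇒ [[]][[S]S]S ⇒ [[]][[[S]S]S]S ⇒ [[]][[[[]]S]S]S ⇒ [[]][[[[]][]]S]S ⇒ [[]][[[[]][]][]]S ⇒ [[]][[[[]][]][]][]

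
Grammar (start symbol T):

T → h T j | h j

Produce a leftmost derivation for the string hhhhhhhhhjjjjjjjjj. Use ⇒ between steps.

T ⇒ hTj   [T → h T j]
hTj ⇒ hhTjj   [T → h T j]
hhTjj ⇒ hhhTjjj   [T → h T j]
hhhTjjj ⇒ hhhhTjjjj   [T → h T j]
hhhhTjjjj ⇒ hhhhhTjjjjj   [T → h T j]
hhhhhTjjjjj ⇒ hhhhhhTjjjjjj   [T → h T j]
hhhhhhTjjjjjj ⇒ hhhhhhhTjjjjjjj   [T → h T j]
hhhhhhhTjjjjjjj ⇒ hhhhhhhhTjjjjjjjj   [T → h T j]
hhhhhhhhTjjjjjjjj ⇒ hhhhhhhhhjjjjjjjjj   [T → h j]

T⇒hTj⇒hhTjj⇒hhhTjjj⇒hhhhTjjjj⇒hhhhhTjjjjj⇒hhhhhhTjjjjjj⇒hhhhhhhTjjjjjjj⇒hhhhhhhhTjjjjjjjj⇒hhhhhhhhhjjjjjjjjj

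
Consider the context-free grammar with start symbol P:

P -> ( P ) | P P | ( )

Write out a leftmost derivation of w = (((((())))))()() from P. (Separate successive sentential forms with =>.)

P => PP   [P -> P P]
PP => PPP   [P -> P P]
PPP => (P)PP   [P -> ( P )]
(P)PP => ((P))PP   [P -> ( P )]
((P))PP => (((P)))PP   [P -> ( P )]
(((P)))PP => ((((P))))PP   [P -> ( P )]
((((P))))PP => (((((P)))))PP   [P -> ( P )]
(((((P)))))PP => (((((())))))PP   [P -> ( )]
(((((())))))PP => (((((())))))()P   [P -> ( )]
(((((())))))()P => (((((())))))()()   [P -> ( )]

P=>PP=>PPP=>(P)PP=>((P))PP=>(((P)))PP=>((((P))))PP=>(((((P)))))PP=>(((((())))))PP=>(((((())))))()P=>(((((())))))()()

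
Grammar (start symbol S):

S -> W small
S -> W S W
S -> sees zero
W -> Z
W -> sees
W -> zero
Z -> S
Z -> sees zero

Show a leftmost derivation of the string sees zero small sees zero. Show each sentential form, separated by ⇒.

S ⇒ W S W ⇒ sees S W ⇒ sees W small W ⇒ sees zero small W ⇒ sees zero small Z ⇒ sees zero small sees zero

S ⇒ W S W   [S -> W S W]
W S W ⇒ sees S W   [W -> sees]
sees S W ⇒ sees W small W   [S -> W small]
sees W small W ⇒ sees zero small W   [W -> zero]
sees zero small W ⇒ sees zero small Z   [W -> Z]
sees zero small Z ⇒ sees zero small sees zero   [Z -> sees zero]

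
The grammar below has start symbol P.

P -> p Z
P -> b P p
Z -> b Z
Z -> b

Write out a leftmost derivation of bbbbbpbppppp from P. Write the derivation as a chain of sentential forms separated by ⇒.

P⇒bPp⇒bbPpp⇒bbbPppp⇒bbbbPpppp⇒bbbbbPppppp⇒bbbbbpZppppp⇒bbbbbpbppppp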